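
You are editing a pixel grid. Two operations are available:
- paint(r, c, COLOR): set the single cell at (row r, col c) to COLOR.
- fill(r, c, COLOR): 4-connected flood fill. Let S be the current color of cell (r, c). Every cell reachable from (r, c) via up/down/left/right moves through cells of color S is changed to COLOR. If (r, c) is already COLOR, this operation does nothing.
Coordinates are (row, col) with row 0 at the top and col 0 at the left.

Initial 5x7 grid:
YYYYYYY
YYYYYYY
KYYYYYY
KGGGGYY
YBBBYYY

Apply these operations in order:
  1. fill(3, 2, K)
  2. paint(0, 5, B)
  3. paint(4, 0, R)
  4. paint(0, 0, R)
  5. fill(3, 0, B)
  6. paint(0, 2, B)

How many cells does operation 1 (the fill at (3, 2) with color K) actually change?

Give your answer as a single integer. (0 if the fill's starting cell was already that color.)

After op 1 fill(3,2,K) [4 cells changed]:
YYYYYYY
YYYYYYY
KYYYYYY
KKKKKYY
YBBBYYY

Answer: 4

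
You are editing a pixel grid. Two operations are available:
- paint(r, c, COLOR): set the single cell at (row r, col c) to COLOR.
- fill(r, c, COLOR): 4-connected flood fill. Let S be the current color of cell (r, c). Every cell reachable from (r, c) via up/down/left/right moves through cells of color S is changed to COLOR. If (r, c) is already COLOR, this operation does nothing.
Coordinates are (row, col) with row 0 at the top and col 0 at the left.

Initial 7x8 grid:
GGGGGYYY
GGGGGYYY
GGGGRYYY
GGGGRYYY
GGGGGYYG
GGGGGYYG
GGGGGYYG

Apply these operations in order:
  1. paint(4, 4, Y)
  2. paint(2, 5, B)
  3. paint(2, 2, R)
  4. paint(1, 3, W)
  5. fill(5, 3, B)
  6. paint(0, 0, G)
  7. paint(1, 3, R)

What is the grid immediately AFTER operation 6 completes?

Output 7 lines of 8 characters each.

After op 1 paint(4,4,Y):
GGGGGYYY
GGGGGYYY
GGGGRYYY
GGGGRYYY
GGGGYYYG
GGGGGYYG
GGGGGYYG
After op 2 paint(2,5,B):
GGGGGYYY
GGGGGYYY
GGGGRBYY
GGGGRYYY
GGGGYYYG
GGGGGYYG
GGGGGYYG
After op 3 paint(2,2,R):
GGGGGYYY
GGGGGYYY
GGRGRBYY
GGGGRYYY
GGGGYYYG
GGGGGYYG
GGGGGYYG
After op 4 paint(1,3,W):
GGGGGYYY
GGGWGYYY
GGRGRBYY
GGGGRYYY
GGGGYYYG
GGGGGYYG
GGGGGYYG
After op 5 fill(5,3,B) [30 cells changed]:
BBBBBYYY
BBBWBYYY
BBRBRBYY
BBBBRYYY
BBBBYYYG
BBBBBYYG
BBBBBYYG
After op 6 paint(0,0,G):
GBBBBYYY
BBBWBYYY
BBRBRBYY
BBBBRYYY
BBBBYYYG
BBBBBYYG
BBBBBYYG

Answer: GBBBBYYY
BBBWBYYY
BBRBRBYY
BBBBRYYY
BBBBYYYG
BBBBBYYG
BBBBBYYG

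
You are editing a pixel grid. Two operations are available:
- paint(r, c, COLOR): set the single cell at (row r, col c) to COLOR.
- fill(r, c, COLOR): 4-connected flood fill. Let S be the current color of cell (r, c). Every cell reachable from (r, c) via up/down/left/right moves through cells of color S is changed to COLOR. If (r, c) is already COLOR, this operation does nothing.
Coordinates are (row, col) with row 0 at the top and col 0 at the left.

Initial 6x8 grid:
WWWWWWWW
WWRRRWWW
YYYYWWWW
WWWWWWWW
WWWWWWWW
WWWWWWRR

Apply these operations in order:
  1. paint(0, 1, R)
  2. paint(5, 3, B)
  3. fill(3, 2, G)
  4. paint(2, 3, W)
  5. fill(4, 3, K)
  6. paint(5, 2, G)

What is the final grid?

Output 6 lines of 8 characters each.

After op 1 paint(0,1,R):
WRWWWWWW
WWRRRWWW
YYYYWWWW
WWWWWWWW
WWWWWWWW
WWWWWWRR
After op 2 paint(5,3,B):
WRWWWWWW
WWRRRWWW
YYYYWWWW
WWWWWWWW
WWWWWWWW
WWWBWWRR
After op 3 fill(3,2,G) [34 cells changed]:
WRGGGGGG
WWRRRGGG
YYYYGGGG
GGGGGGGG
GGGGGGGG
GGGBGGRR
After op 4 paint(2,3,W):
WRGGGGGG
WWRRRGGG
YYYWGGGG
GGGGGGGG
GGGGGGGG
GGGBGGRR
After op 5 fill(4,3,K) [34 cells changed]:
WRKKKKKK
WWRRRKKK
YYYWKKKK
KKKKKKKK
KKKKKKKK
KKKBKKRR
After op 6 paint(5,2,G):
WRKKKKKK
WWRRRKKK
YYYWKKKK
KKKKKKKK
KKKKKKKK
KKGBKKRR

Answer: WRKKKKKK
WWRRRKKK
YYYWKKKK
KKKKKKKK
KKKKKKKK
KKGBKKRR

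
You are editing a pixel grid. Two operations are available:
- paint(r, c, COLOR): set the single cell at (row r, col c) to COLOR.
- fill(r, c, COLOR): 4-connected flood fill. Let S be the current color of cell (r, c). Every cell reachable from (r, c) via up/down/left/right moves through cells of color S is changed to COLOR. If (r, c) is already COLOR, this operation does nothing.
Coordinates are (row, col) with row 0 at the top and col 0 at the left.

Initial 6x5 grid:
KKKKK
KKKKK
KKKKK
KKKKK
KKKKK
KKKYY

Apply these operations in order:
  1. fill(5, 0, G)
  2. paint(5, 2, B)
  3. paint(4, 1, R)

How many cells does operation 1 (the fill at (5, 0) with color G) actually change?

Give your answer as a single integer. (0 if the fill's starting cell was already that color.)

After op 1 fill(5,0,G) [28 cells changed]:
GGGGG
GGGGG
GGGGG
GGGGG
GGGGG
GGGYY

Answer: 28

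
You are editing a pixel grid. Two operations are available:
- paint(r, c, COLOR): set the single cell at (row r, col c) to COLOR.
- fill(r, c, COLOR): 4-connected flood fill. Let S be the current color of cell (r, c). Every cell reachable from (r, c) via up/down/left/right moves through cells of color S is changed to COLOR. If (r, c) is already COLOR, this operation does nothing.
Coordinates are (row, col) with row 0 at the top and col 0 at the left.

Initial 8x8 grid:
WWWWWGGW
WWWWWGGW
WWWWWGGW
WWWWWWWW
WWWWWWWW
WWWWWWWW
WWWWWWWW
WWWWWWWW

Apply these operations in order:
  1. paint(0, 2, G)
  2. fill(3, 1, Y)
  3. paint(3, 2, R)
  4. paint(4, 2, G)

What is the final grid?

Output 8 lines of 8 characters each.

After op 1 paint(0,2,G):
WWGWWGGW
WWWWWGGW
WWWWWGGW
WWWWWWWW
WWWWWWWW
WWWWWWWW
WWWWWWWW
WWWWWWWW
After op 2 fill(3,1,Y) [57 cells changed]:
YYGYYGGY
YYYYYGGY
YYYYYGGY
YYYYYYYY
YYYYYYYY
YYYYYYYY
YYYYYYYY
YYYYYYYY
After op 3 paint(3,2,R):
YYGYYGGY
YYYYYGGY
YYYYYGGY
YYRYYYYY
YYYYYYYY
YYYYYYYY
YYYYYYYY
YYYYYYYY
After op 4 paint(4,2,G):
YYGYYGGY
YYYYYGGY
YYYYYGGY
YYRYYYYY
YYGYYYYY
YYYYYYYY
YYYYYYYY
YYYYYYYY

Answer: YYGYYGGY
YYYYYGGY
YYYYYGGY
YYRYYYYY
YYGYYYYY
YYYYYYYY
YYYYYYYY
YYYYYYYY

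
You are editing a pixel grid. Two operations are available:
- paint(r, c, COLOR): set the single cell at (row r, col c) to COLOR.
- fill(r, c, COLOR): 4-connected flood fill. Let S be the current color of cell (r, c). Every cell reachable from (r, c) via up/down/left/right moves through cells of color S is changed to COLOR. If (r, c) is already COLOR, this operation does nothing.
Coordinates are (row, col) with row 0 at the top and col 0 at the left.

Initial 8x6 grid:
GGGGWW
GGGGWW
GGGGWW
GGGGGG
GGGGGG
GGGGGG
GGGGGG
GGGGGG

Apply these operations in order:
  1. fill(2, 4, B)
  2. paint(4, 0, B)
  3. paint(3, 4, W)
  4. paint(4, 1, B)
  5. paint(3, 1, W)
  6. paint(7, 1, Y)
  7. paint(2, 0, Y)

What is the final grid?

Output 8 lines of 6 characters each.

After op 1 fill(2,4,B) [6 cells changed]:
GGGGBB
GGGGBB
GGGGBB
GGGGGG
GGGGGG
GGGGGG
GGGGGG
GGGGGG
After op 2 paint(4,0,B):
GGGGBB
GGGGBB
GGGGBB
GGGGGG
BGGGGG
GGGGGG
GGGGGG
GGGGGG
After op 3 paint(3,4,W):
GGGGBB
GGGGBB
GGGGBB
GGGGWG
BGGGGG
GGGGGG
GGGGGG
GGGGGG
After op 4 paint(4,1,B):
GGGGBB
GGGGBB
GGGGBB
GGGGWG
BBGGGG
GGGGGG
GGGGGG
GGGGGG
After op 5 paint(3,1,W):
GGGGBB
GGGGBB
GGGGBB
GWGGWG
BBGGGG
GGGGGG
GGGGGG
GGGGGG
After op 6 paint(7,1,Y):
GGGGBB
GGGGBB
GGGGBB
GWGGWG
BBGGGG
GGGGGG
GGGGGG
GYGGGG
After op 7 paint(2,0,Y):
GGGGBB
GGGGBB
YGGGBB
GWGGWG
BBGGGG
GGGGGG
GGGGGG
GYGGGG

Answer: GGGGBB
GGGGBB
YGGGBB
GWGGWG
BBGGGG
GGGGGG
GGGGGG
GYGGGG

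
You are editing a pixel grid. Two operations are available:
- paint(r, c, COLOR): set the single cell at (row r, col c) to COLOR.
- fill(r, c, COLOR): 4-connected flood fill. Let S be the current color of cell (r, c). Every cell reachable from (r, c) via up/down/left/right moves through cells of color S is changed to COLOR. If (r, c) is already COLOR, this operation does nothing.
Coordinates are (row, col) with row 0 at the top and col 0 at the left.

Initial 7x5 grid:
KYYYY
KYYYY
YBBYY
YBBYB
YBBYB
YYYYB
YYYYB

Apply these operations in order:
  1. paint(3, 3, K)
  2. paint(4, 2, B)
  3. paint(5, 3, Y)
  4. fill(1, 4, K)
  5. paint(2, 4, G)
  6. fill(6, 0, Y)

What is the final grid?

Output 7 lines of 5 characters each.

After op 1 paint(3,3,K):
KYYYY
KYYYY
YBBYY
YBBKB
YBBYB
YYYYB
YYYYB
After op 2 paint(4,2,B):
KYYYY
KYYYY
YBBYY
YBBKB
YBBYB
YYYYB
YYYYB
After op 3 paint(5,3,Y):
KYYYY
KYYYY
YBBYY
YBBKB
YBBYB
YYYYB
YYYYB
After op 4 fill(1,4,K) [10 cells changed]:
KKKKK
KKKKK
YBBKK
YBBKB
YBBYB
YYYYB
YYYYB
After op 5 paint(2,4,G):
KKKKK
KKKKK
YBBKG
YBBKB
YBBYB
YYYYB
YYYYB
After op 6 fill(6,0,Y) [0 cells changed]:
KKKKK
KKKKK
YBBKG
YBBKB
YBBYB
YYYYB
YYYYB

Answer: KKKKK
KKKKK
YBBKG
YBBKB
YBBYB
YYYYB
YYYYB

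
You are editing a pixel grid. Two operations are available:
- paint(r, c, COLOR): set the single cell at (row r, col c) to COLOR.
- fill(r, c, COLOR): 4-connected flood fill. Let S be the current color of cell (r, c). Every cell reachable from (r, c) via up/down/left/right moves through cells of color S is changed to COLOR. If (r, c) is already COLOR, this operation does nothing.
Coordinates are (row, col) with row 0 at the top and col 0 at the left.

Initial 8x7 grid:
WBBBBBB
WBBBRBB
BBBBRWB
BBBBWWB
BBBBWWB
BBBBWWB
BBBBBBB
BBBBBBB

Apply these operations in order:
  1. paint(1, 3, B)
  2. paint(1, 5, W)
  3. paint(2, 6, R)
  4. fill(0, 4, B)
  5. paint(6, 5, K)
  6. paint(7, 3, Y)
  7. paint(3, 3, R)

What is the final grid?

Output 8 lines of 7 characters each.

After op 1 paint(1,3,B):
WBBBBBB
WBBBRBB
BBBBRWB
BBBBWWB
BBBBWWB
BBBBWWB
BBBBBBB
BBBBBBB
After op 2 paint(1,5,W):
WBBBBBB
WBBBRWB
BBBBRWB
BBBBWWB
BBBBWWB
BBBBWWB
BBBBBBB
BBBBBBB
After op 3 paint(2,6,R):
WBBBBBB
WBBBRWB
BBBBRWR
BBBBWWB
BBBBWWB
BBBBWWB
BBBBBBB
BBBBBBB
After op 4 fill(0,4,B) [0 cells changed]:
WBBBBBB
WBBBRWB
BBBBRWR
BBBBWWB
BBBBWWB
BBBBWWB
BBBBBBB
BBBBBBB
After op 5 paint(6,5,K):
WBBBBBB
WBBBRWB
BBBBRWR
BBBBWWB
BBBBWWB
BBBBWWB
BBBBBKB
BBBBBBB
After op 6 paint(7,3,Y):
WBBBBBB
WBBBRWB
BBBBRWR
BBBBWWB
BBBBWWB
BBBBWWB
BBBBBKB
BBBYBBB
After op 7 paint(3,3,R):
WBBBBBB
WBBBRWB
BBBBRWR
BBBRWWB
BBBBWWB
BBBBWWB
BBBBBKB
BBBYBBB

Answer: WBBBBBB
WBBBRWB
BBBBRWR
BBBRWWB
BBBBWWB
BBBBWWB
BBBBBKB
BBBYBBB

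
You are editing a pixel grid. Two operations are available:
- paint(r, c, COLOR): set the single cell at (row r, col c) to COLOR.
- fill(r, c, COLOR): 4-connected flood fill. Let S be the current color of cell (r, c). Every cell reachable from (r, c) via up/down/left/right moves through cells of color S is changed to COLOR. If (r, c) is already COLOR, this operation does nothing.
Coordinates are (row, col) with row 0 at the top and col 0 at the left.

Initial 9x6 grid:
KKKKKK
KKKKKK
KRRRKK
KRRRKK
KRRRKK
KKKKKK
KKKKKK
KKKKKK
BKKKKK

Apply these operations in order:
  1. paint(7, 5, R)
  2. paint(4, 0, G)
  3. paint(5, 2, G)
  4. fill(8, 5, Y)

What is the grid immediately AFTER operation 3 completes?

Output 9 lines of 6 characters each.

After op 1 paint(7,5,R):
KKKKKK
KKKKKK
KRRRKK
KRRRKK
KRRRKK
KKKKKK
KKKKKK
KKKKKR
BKKKKK
After op 2 paint(4,0,G):
KKKKKK
KKKKKK
KRRRKK
KRRRKK
GRRRKK
KKKKKK
KKKKKK
KKKKKR
BKKKKK
After op 3 paint(5,2,G):
KKKKKK
KKKKKK
KRRRKK
KRRRKK
GRRRKK
KKGKKK
KKKKKK
KKKKKR
BKKKKK

Answer: KKKKKK
KKKKKK
KRRRKK
KRRRKK
GRRRKK
KKGKKK
KKKKKK
KKKKKR
BKKKKK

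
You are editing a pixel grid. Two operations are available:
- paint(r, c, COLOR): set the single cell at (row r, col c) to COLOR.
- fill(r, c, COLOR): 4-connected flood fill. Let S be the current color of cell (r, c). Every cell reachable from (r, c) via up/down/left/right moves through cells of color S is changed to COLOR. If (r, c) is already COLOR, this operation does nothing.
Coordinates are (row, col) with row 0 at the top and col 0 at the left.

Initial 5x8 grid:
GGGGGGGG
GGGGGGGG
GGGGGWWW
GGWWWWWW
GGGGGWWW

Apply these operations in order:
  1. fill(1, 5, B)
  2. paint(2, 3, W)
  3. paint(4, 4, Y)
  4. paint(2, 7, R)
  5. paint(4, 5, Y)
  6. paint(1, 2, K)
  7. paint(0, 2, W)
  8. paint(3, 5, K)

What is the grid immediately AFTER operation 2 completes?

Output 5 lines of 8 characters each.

After op 1 fill(1,5,B) [28 cells changed]:
BBBBBBBB
BBBBBBBB
BBBBBWWW
BBWWWWWW
BBBBBWWW
After op 2 paint(2,3,W):
BBBBBBBB
BBBBBBBB
BBBWBWWW
BBWWWWWW
BBBBBWWW

Answer: BBBBBBBB
BBBBBBBB
BBBWBWWW
BBWWWWWW
BBBBBWWW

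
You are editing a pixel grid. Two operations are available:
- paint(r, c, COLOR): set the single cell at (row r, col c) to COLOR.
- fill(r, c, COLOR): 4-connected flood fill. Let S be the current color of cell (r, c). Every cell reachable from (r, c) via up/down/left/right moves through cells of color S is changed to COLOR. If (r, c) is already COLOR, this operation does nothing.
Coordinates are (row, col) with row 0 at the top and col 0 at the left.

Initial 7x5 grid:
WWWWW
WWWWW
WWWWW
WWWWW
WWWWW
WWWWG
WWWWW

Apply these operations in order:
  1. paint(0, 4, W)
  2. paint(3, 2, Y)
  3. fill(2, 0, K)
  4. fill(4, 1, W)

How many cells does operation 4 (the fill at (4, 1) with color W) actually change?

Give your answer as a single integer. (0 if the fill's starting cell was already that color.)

After op 1 paint(0,4,W):
WWWWW
WWWWW
WWWWW
WWWWW
WWWWW
WWWWG
WWWWW
After op 2 paint(3,2,Y):
WWWWW
WWWWW
WWWWW
WWYWW
WWWWW
WWWWG
WWWWW
After op 3 fill(2,0,K) [33 cells changed]:
KKKKK
KKKKK
KKKKK
KKYKK
KKKKK
KKKKG
KKKKK
After op 4 fill(4,1,W) [33 cells changed]:
WWWWW
WWWWW
WWWWW
WWYWW
WWWWW
WWWWG
WWWWW

Answer: 33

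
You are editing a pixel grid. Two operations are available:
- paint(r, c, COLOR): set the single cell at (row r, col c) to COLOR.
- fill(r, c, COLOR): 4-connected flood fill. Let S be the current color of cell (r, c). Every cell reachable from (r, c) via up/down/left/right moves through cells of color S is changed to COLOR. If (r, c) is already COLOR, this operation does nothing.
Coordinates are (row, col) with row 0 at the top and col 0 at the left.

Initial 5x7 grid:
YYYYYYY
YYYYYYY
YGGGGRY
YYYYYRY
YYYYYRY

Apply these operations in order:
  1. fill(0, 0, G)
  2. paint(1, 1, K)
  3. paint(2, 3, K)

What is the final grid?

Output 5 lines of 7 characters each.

Answer: GGGGGGG
GKGGGGG
GGGKGRG
GGGGGRG
GGGGGRG

Derivation:
After op 1 fill(0,0,G) [28 cells changed]:
GGGGGGG
GGGGGGG
GGGGGRG
GGGGGRG
GGGGGRG
After op 2 paint(1,1,K):
GGGGGGG
GKGGGGG
GGGGGRG
GGGGGRG
GGGGGRG
After op 3 paint(2,3,K):
GGGGGGG
GKGGGGG
GGGKGRG
GGGGGRG
GGGGGRG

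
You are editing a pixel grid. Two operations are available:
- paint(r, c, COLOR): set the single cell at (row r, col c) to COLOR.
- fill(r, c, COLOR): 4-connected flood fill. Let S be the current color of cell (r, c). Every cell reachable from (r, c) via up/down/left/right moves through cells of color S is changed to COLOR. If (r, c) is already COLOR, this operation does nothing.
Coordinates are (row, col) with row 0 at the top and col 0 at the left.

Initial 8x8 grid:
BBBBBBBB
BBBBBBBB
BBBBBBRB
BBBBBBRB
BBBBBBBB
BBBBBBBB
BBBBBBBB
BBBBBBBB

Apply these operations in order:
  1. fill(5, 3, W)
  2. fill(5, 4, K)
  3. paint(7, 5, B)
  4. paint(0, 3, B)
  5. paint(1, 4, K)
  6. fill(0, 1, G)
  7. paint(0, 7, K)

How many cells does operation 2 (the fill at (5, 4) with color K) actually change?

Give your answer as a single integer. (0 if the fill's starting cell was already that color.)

Answer: 62

Derivation:
After op 1 fill(5,3,W) [62 cells changed]:
WWWWWWWW
WWWWWWWW
WWWWWWRW
WWWWWWRW
WWWWWWWW
WWWWWWWW
WWWWWWWW
WWWWWWWW
After op 2 fill(5,4,K) [62 cells changed]:
KKKKKKKK
KKKKKKKK
KKKKKKRK
KKKKKKRK
KKKKKKKK
KKKKKKKK
KKKKKKKK
KKKKKKKK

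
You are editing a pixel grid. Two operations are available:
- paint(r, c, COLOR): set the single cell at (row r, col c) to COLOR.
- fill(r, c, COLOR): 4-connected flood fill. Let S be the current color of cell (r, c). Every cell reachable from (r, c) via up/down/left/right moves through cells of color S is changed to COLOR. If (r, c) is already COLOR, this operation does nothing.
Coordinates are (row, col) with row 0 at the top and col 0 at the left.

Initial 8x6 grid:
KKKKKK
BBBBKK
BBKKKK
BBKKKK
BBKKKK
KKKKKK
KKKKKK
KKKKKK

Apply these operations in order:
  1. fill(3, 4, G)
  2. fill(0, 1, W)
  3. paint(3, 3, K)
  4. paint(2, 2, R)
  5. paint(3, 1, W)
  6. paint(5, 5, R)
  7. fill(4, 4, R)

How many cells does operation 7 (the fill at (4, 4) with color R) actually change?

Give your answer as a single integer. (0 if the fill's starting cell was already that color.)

After op 1 fill(3,4,G) [38 cells changed]:
GGGGGG
BBBBGG
BBGGGG
BBGGGG
BBGGGG
GGGGGG
GGGGGG
GGGGGG
After op 2 fill(0,1,W) [38 cells changed]:
WWWWWW
BBBBWW
BBWWWW
BBWWWW
BBWWWW
WWWWWW
WWWWWW
WWWWWW
After op 3 paint(3,3,K):
WWWWWW
BBBBWW
BBWWWW
BBWKWW
BBWWWW
WWWWWW
WWWWWW
WWWWWW
After op 4 paint(2,2,R):
WWWWWW
BBBBWW
BBRWWW
BBWKWW
BBWWWW
WWWWWW
WWWWWW
WWWWWW
After op 5 paint(3,1,W):
WWWWWW
BBBBWW
BBRWWW
BWWKWW
BBWWWW
WWWWWW
WWWWWW
WWWWWW
After op 6 paint(5,5,R):
WWWWWW
BBBBWW
BBRWWW
BWWKWW
BBWWWW
WWWWWR
WWWWWW
WWWWWW
After op 7 fill(4,4,R) [36 cells changed]:
RRRRRR
BBBBRR
BBRRRR
BRRKRR
BBRRRR
RRRRRR
RRRRRR
RRRRRR

Answer: 36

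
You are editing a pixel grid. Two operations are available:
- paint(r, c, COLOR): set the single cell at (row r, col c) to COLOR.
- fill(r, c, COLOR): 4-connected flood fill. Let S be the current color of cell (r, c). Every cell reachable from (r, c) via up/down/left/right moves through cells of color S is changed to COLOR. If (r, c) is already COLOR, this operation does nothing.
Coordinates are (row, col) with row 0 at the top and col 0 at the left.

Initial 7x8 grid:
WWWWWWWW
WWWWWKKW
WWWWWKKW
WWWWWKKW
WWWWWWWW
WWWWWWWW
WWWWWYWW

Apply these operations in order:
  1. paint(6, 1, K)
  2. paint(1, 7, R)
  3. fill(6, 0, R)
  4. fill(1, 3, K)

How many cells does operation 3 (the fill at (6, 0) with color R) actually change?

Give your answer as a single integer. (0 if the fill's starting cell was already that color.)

After op 1 paint(6,1,K):
WWWWWWWW
WWWWWKKW
WWWWWKKW
WWWWWKKW
WWWWWWWW
WWWWWWWW
WKWWWYWW
After op 2 paint(1,7,R):
WWWWWWWW
WWWWWKKR
WWWWWKKW
WWWWWKKW
WWWWWWWW
WWWWWWWW
WKWWWYWW
After op 3 fill(6,0,R) [47 cells changed]:
RRRRRRRR
RRRRRKKR
RRRRRKKR
RRRRRKKR
RRRRRRRR
RRRRRRRR
RKRRRYRR

Answer: 47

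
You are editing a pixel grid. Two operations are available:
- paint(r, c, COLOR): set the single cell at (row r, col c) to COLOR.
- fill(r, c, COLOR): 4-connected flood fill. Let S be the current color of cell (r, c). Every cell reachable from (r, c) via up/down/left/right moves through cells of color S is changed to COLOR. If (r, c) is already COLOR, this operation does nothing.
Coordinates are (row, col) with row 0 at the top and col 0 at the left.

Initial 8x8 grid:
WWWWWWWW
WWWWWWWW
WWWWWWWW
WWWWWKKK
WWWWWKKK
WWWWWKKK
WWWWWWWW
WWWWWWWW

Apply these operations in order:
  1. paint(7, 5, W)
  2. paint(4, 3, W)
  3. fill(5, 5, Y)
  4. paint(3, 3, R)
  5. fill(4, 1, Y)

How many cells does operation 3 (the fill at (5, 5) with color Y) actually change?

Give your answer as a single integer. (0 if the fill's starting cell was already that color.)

After op 1 paint(7,5,W):
WWWWWWWW
WWWWWWWW
WWWWWWWW
WWWWWKKK
WWWWWKKK
WWWWWKKK
WWWWWWWW
WWWWWWWW
After op 2 paint(4,3,W):
WWWWWWWW
WWWWWWWW
WWWWWWWW
WWWWWKKK
WWWWWKKK
WWWWWKKK
WWWWWWWW
WWWWWWWW
After op 3 fill(5,5,Y) [9 cells changed]:
WWWWWWWW
WWWWWWWW
WWWWWWWW
WWWWWYYY
WWWWWYYY
WWWWWYYY
WWWWWWWW
WWWWWWWW

Answer: 9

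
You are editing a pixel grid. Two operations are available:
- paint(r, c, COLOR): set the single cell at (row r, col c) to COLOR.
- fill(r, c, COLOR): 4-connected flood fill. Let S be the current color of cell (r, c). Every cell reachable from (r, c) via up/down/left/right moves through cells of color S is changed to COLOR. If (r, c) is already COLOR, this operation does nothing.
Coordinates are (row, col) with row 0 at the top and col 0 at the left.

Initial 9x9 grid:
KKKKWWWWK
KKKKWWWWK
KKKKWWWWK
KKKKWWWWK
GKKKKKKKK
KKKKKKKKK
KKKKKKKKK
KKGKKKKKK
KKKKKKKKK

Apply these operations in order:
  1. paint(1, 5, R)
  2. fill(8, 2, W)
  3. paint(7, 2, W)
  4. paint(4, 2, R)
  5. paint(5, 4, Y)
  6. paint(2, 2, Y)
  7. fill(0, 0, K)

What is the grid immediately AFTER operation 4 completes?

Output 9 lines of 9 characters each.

Answer: WWWWWWWWW
WWWWWRWWW
WWWWWWWWW
WWWWWWWWW
GWRWWWWWW
WWWWWWWWW
WWWWWWWWW
WWWWWWWWW
WWWWWWWWW

Derivation:
After op 1 paint(1,5,R):
KKKKWWWWK
KKKKWRWWK
KKKKWWWWK
KKKKWWWWK
GKKKKKKKK
KKKKKKKKK
KKKKKKKKK
KKGKKKKKK
KKKKKKKKK
After op 2 fill(8,2,W) [63 cells changed]:
WWWWWWWWW
WWWWWRWWW
WWWWWWWWW
WWWWWWWWW
GWWWWWWWW
WWWWWWWWW
WWWWWWWWW
WWGWWWWWW
WWWWWWWWW
After op 3 paint(7,2,W):
WWWWWWWWW
WWWWWRWWW
WWWWWWWWW
WWWWWWWWW
GWWWWWWWW
WWWWWWWWW
WWWWWWWWW
WWWWWWWWW
WWWWWWWWW
After op 4 paint(4,2,R):
WWWWWWWWW
WWWWWRWWW
WWWWWWWWW
WWWWWWWWW
GWRWWWWWW
WWWWWWWWW
WWWWWWWWW
WWWWWWWWW
WWWWWWWWW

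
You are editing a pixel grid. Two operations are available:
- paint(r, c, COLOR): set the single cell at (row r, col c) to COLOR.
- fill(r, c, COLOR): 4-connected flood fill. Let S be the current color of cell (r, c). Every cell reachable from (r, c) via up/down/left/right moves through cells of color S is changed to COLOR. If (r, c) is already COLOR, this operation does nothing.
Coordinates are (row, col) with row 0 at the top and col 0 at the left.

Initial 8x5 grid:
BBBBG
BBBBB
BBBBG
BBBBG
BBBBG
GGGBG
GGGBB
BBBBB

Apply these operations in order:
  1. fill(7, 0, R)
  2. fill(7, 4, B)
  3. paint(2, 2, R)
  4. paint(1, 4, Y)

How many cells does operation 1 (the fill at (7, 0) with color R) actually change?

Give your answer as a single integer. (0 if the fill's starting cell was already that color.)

Answer: 29

Derivation:
After op 1 fill(7,0,R) [29 cells changed]:
RRRRG
RRRRR
RRRRG
RRRRG
RRRRG
GGGRG
GGGRR
RRRRR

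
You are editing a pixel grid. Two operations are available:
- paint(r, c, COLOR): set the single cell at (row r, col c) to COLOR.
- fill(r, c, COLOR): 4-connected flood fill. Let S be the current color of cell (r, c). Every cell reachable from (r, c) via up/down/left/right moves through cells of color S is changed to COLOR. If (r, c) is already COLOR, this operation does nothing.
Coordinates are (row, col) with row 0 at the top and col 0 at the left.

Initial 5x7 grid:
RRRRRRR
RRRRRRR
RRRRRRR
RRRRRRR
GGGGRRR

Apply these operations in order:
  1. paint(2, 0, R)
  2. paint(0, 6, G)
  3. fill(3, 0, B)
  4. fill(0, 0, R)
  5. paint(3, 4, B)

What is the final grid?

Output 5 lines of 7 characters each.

Answer: RRRRRRG
RRRRRRR
RRRRRRR
RRRRBRR
GGGGRRR

Derivation:
After op 1 paint(2,0,R):
RRRRRRR
RRRRRRR
RRRRRRR
RRRRRRR
GGGGRRR
After op 2 paint(0,6,G):
RRRRRRG
RRRRRRR
RRRRRRR
RRRRRRR
GGGGRRR
After op 3 fill(3,0,B) [30 cells changed]:
BBBBBBG
BBBBBBB
BBBBBBB
BBBBBBB
GGGGBBB
After op 4 fill(0,0,R) [30 cells changed]:
RRRRRRG
RRRRRRR
RRRRRRR
RRRRRRR
GGGGRRR
After op 5 paint(3,4,B):
RRRRRRG
RRRRRRR
RRRRRRR
RRRRBRR
GGGGRRR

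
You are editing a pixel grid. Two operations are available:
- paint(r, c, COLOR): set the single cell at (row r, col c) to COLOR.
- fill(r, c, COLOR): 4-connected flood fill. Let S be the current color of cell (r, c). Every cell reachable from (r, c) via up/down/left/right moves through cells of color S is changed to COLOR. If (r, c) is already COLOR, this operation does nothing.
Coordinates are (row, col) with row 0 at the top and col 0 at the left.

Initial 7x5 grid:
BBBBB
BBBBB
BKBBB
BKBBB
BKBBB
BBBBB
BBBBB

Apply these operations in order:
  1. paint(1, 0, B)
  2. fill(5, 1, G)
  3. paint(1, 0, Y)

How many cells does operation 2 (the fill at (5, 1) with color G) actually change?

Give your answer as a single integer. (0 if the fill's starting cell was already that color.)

Answer: 32

Derivation:
After op 1 paint(1,0,B):
BBBBB
BBBBB
BKBBB
BKBBB
BKBBB
BBBBB
BBBBB
After op 2 fill(5,1,G) [32 cells changed]:
GGGGG
GGGGG
GKGGG
GKGGG
GKGGG
GGGGG
GGGGG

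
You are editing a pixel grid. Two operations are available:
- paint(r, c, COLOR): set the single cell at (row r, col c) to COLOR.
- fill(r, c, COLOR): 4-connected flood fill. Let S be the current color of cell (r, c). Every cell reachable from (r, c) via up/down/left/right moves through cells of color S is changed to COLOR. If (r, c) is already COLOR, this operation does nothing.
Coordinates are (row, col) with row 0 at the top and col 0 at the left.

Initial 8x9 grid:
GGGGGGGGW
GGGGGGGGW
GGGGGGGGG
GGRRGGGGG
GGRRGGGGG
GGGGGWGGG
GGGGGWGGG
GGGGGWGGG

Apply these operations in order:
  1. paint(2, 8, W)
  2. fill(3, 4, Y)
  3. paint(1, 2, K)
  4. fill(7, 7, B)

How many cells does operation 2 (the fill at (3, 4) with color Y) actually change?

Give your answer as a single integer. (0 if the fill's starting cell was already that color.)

Answer: 62

Derivation:
After op 1 paint(2,8,W):
GGGGGGGGW
GGGGGGGGW
GGGGGGGGW
GGRRGGGGG
GGRRGGGGG
GGGGGWGGG
GGGGGWGGG
GGGGGWGGG
After op 2 fill(3,4,Y) [62 cells changed]:
YYYYYYYYW
YYYYYYYYW
YYYYYYYYW
YYRRYYYYY
YYRRYYYYY
YYYYYWYYY
YYYYYWYYY
YYYYYWYYY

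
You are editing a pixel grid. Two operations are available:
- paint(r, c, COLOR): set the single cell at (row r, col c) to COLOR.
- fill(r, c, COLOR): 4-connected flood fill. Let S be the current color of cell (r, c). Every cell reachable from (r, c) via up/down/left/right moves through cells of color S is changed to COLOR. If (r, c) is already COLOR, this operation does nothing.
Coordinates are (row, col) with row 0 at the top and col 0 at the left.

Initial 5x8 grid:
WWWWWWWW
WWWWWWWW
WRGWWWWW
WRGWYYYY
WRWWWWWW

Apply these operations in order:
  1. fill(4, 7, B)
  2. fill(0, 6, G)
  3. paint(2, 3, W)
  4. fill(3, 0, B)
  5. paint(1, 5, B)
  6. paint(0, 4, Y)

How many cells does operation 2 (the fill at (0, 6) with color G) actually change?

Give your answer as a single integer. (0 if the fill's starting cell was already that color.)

After op 1 fill(4,7,B) [31 cells changed]:
BBBBBBBB
BBBBBBBB
BRGBBBBB
BRGBYYYY
BRBBBBBB
After op 2 fill(0,6,G) [31 cells changed]:
GGGGGGGG
GGGGGGGG
GRGGGGGG
GRGGYYYY
GRGGGGGG

Answer: 31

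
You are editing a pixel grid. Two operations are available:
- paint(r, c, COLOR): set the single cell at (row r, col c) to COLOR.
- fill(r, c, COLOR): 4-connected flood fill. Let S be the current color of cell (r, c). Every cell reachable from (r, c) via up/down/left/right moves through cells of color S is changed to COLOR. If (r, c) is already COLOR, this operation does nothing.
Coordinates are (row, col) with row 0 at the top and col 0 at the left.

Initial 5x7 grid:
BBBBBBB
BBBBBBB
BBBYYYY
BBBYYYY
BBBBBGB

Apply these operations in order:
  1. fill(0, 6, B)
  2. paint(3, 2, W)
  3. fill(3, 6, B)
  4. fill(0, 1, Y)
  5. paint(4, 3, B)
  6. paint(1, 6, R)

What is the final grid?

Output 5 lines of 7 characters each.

After op 1 fill(0,6,B) [0 cells changed]:
BBBBBBB
BBBBBBB
BBBYYYY
BBBYYYY
BBBBBGB
After op 2 paint(3,2,W):
BBBBBBB
BBBBBBB
BBBYYYY
BBWYYYY
BBBBBGB
After op 3 fill(3,6,B) [8 cells changed]:
BBBBBBB
BBBBBBB
BBBBBBB
BBWBBBB
BBBBBGB
After op 4 fill(0,1,Y) [33 cells changed]:
YYYYYYY
YYYYYYY
YYYYYYY
YYWYYYY
YYYYYGY
After op 5 paint(4,3,B):
YYYYYYY
YYYYYYY
YYYYYYY
YYWYYYY
YYYBYGY
After op 6 paint(1,6,R):
YYYYYYY
YYYYYYR
YYYYYYY
YYWYYYY
YYYBYGY

Answer: YYYYYYY
YYYYYYR
YYYYYYY
YYWYYYY
YYYBYGY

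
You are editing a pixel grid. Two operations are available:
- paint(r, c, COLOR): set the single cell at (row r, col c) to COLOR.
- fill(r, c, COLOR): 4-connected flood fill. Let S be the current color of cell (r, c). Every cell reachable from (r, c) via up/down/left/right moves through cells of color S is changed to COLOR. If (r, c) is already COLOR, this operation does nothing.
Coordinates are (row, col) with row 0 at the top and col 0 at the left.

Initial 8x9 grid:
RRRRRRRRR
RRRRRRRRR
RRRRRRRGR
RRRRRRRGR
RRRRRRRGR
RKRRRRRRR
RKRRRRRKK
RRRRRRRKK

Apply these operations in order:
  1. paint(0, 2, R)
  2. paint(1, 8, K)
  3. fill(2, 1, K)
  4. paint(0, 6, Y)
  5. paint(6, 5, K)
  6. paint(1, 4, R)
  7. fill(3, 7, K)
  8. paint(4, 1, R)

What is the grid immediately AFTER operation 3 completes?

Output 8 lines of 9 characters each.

After op 1 paint(0,2,R):
RRRRRRRRR
RRRRRRRRR
RRRRRRRGR
RRRRRRRGR
RRRRRRRGR
RKRRRRRRR
RKRRRRRKK
RRRRRRRKK
After op 2 paint(1,8,K):
RRRRRRRRR
RRRRRRRRK
RRRRRRRGR
RRRRRRRGR
RRRRRRRGR
RKRRRRRRR
RKRRRRRKK
RRRRRRRKK
After op 3 fill(2,1,K) [62 cells changed]:
KKKKKKKKK
KKKKKKKKK
KKKKKKKGK
KKKKKKKGK
KKKKKKKGK
KKKKKKKKK
KKKKKKKKK
KKKKKKKKK

Answer: KKKKKKKKK
KKKKKKKKK
KKKKKKKGK
KKKKKKKGK
KKKKKKKGK
KKKKKKKKK
KKKKKKKKK
KKKKKKKKK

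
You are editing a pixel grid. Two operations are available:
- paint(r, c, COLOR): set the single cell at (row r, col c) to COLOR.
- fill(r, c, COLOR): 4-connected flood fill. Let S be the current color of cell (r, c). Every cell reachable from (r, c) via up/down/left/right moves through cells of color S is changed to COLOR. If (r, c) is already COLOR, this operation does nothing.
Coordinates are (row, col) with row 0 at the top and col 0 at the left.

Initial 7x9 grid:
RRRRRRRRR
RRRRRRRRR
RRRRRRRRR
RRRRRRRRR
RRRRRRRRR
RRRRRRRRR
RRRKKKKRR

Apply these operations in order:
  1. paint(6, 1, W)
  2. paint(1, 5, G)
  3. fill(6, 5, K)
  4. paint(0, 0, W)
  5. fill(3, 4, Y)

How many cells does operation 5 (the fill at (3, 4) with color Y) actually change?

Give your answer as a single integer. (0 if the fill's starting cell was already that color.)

Answer: 56

Derivation:
After op 1 paint(6,1,W):
RRRRRRRRR
RRRRRRRRR
RRRRRRRRR
RRRRRRRRR
RRRRRRRRR
RRRRRRRRR
RWRKKKKRR
After op 2 paint(1,5,G):
RRRRRRRRR
RRRRRGRRR
RRRRRRRRR
RRRRRRRRR
RRRRRRRRR
RRRRRRRRR
RWRKKKKRR
After op 3 fill(6,5,K) [0 cells changed]:
RRRRRRRRR
RRRRRGRRR
RRRRRRRRR
RRRRRRRRR
RRRRRRRRR
RRRRRRRRR
RWRKKKKRR
After op 4 paint(0,0,W):
WRRRRRRRR
RRRRRGRRR
RRRRRRRRR
RRRRRRRRR
RRRRRRRRR
RRRRRRRRR
RWRKKKKRR
After op 5 fill(3,4,Y) [56 cells changed]:
WYYYYYYYY
YYYYYGYYY
YYYYYYYYY
YYYYYYYYY
YYYYYYYYY
YYYYYYYYY
YWYKKKKYY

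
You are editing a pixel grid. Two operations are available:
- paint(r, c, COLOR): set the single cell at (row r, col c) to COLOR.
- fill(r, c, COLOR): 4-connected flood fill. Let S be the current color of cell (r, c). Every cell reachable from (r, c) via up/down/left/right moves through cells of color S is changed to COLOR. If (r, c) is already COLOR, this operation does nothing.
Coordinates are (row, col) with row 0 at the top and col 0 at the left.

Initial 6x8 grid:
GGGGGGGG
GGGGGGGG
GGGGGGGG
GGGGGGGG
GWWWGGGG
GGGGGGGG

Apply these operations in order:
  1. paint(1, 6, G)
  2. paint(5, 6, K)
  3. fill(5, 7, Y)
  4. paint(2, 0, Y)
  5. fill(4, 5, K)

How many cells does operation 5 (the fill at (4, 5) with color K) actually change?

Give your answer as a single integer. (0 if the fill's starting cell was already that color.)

After op 1 paint(1,6,G):
GGGGGGGG
GGGGGGGG
GGGGGGGG
GGGGGGGG
GWWWGGGG
GGGGGGGG
After op 2 paint(5,6,K):
GGGGGGGG
GGGGGGGG
GGGGGGGG
GGGGGGGG
GWWWGGGG
GGGGGGKG
After op 3 fill(5,7,Y) [44 cells changed]:
YYYYYYYY
YYYYYYYY
YYYYYYYY
YYYYYYYY
YWWWYYYY
YYYYYYKY
After op 4 paint(2,0,Y):
YYYYYYYY
YYYYYYYY
YYYYYYYY
YYYYYYYY
YWWWYYYY
YYYYYYKY
After op 5 fill(4,5,K) [44 cells changed]:
KKKKKKKK
KKKKKKKK
KKKKKKKK
KKKKKKKK
KWWWKKKK
KKKKKKKK

Answer: 44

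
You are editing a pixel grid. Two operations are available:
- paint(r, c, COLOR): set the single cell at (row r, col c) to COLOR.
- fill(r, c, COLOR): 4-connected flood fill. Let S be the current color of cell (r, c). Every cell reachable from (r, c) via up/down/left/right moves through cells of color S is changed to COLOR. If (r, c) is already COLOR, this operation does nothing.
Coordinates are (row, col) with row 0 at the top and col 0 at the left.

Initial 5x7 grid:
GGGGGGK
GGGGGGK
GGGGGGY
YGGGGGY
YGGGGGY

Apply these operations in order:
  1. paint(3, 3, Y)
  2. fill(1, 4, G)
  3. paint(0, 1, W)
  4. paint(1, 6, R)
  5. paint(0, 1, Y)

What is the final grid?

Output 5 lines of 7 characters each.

Answer: GYGGGGK
GGGGGGR
GGGGGGY
YGGYGGY
YGGGGGY

Derivation:
After op 1 paint(3,3,Y):
GGGGGGK
GGGGGGK
GGGGGGY
YGGYGGY
YGGGGGY
After op 2 fill(1,4,G) [0 cells changed]:
GGGGGGK
GGGGGGK
GGGGGGY
YGGYGGY
YGGGGGY
After op 3 paint(0,1,W):
GWGGGGK
GGGGGGK
GGGGGGY
YGGYGGY
YGGGGGY
After op 4 paint(1,6,R):
GWGGGGK
GGGGGGR
GGGGGGY
YGGYGGY
YGGGGGY
After op 5 paint(0,1,Y):
GYGGGGK
GGGGGGR
GGGGGGY
YGGYGGY
YGGGGGY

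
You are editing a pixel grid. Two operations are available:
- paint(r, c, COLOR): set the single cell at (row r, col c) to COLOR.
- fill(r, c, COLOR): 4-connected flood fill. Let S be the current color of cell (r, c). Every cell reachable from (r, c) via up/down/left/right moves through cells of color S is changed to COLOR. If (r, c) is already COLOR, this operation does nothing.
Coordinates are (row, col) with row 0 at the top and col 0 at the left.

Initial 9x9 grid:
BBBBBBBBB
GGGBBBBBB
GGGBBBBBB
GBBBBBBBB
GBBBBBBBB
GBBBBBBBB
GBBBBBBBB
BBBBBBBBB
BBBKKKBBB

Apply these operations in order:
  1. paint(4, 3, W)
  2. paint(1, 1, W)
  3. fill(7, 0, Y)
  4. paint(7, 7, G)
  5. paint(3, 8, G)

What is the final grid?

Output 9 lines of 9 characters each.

After op 1 paint(4,3,W):
BBBBBBBBB
GGGBBBBBB
GGGBBBBBB
GBBBBBBBB
GBBWBBBBB
GBBBBBBBB
GBBBBBBBB
BBBBBBBBB
BBBKKKBBB
After op 2 paint(1,1,W):
BBBBBBBBB
GWGBBBBBB
GGGBBBBBB
GBBBBBBBB
GBBWBBBBB
GBBBBBBBB
GBBBBBBBB
BBBBBBBBB
BBBKKKBBB
After op 3 fill(7,0,Y) [67 cells changed]:
YYYYYYYYY
GWGYYYYYY
GGGYYYYYY
GYYYYYYYY
GYYWYYYYY
GYYYYYYYY
GYYYYYYYY
YYYYYYYYY
YYYKKKYYY
After op 4 paint(7,7,G):
YYYYYYYYY
GWGYYYYYY
GGGYYYYYY
GYYYYYYYY
GYYWYYYYY
GYYYYYYYY
GYYYYYYYY
YYYYYYYGY
YYYKKKYYY
After op 5 paint(3,8,G):
YYYYYYYYY
GWGYYYYYY
GGGYYYYYY
GYYYYYYYG
GYYWYYYYY
GYYYYYYYY
GYYYYYYYY
YYYYYYYGY
YYYKKKYYY

Answer: YYYYYYYYY
GWGYYYYYY
GGGYYYYYY
GYYYYYYYG
GYYWYYYYY
GYYYYYYYY
GYYYYYYYY
YYYYYYYGY
YYYKKKYYY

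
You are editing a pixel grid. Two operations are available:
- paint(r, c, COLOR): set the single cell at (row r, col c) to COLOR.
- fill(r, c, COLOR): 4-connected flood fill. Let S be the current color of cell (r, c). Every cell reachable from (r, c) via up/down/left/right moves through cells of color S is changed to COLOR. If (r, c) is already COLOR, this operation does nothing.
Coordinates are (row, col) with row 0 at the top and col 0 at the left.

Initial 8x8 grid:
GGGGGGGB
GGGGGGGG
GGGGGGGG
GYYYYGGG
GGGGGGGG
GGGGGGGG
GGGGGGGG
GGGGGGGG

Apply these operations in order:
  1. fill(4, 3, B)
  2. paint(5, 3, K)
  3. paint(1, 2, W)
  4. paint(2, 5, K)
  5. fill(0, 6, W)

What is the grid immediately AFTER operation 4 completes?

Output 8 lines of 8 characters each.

Answer: BBBBBBBB
BBWBBBBB
BBBBBKBB
BYYYYBBB
BBBBBBBB
BBBKBBBB
BBBBBBBB
BBBBBBBB

Derivation:
After op 1 fill(4,3,B) [59 cells changed]:
BBBBBBBB
BBBBBBBB
BBBBBBBB
BYYYYBBB
BBBBBBBB
BBBBBBBB
BBBBBBBB
BBBBBBBB
After op 2 paint(5,3,K):
BBBBBBBB
BBBBBBBB
BBBBBBBB
BYYYYBBB
BBBBBBBB
BBBKBBBB
BBBBBBBB
BBBBBBBB
After op 3 paint(1,2,W):
BBBBBBBB
BBWBBBBB
BBBBBBBB
BYYYYBBB
BBBBBBBB
BBBKBBBB
BBBBBBBB
BBBBBBBB
After op 4 paint(2,5,K):
BBBBBBBB
BBWBBBBB
BBBBBKBB
BYYYYBBB
BBBBBBBB
BBBKBBBB
BBBBBBBB
BBBBBBBB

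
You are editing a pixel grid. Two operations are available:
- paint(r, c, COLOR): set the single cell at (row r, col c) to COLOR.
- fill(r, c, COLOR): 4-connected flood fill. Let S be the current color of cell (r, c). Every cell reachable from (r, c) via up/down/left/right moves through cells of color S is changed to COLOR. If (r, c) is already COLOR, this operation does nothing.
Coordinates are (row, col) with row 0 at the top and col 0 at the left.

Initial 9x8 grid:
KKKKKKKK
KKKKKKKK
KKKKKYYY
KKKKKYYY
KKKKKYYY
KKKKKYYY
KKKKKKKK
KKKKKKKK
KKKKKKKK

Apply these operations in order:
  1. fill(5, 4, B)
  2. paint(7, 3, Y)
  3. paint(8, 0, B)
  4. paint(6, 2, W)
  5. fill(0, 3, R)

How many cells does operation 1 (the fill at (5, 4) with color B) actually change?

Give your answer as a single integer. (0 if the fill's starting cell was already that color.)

After op 1 fill(5,4,B) [60 cells changed]:
BBBBBBBB
BBBBBBBB
BBBBBYYY
BBBBBYYY
BBBBBYYY
BBBBBYYY
BBBBBBBB
BBBBBBBB
BBBBBBBB

Answer: 60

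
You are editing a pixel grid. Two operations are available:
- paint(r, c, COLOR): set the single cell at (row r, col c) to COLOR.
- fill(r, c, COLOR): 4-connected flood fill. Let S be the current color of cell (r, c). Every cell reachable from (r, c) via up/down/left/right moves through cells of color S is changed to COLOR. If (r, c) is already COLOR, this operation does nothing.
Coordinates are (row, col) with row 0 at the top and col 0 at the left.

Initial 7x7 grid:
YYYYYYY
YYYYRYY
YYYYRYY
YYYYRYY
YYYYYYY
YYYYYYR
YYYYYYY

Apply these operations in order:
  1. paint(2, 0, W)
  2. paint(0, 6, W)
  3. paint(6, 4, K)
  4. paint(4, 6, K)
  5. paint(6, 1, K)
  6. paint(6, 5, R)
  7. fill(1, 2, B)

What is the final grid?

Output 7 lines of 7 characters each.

Answer: BBBBBBW
BBBBRBB
WBBBRBB
BBBBRBB
BBBBBBK
BBBBBBR
BKBBKRY

Derivation:
After op 1 paint(2,0,W):
YYYYYYY
YYYYRYY
WYYYRYY
YYYYRYY
YYYYYYY
YYYYYYR
YYYYYYY
After op 2 paint(0,6,W):
YYYYYYW
YYYYRYY
WYYYRYY
YYYYRYY
YYYYYYY
YYYYYYR
YYYYYYY
After op 3 paint(6,4,K):
YYYYYYW
YYYYRYY
WYYYRYY
YYYYRYY
YYYYYYY
YYYYYYR
YYYYKYY
After op 4 paint(4,6,K):
YYYYYYW
YYYYRYY
WYYYRYY
YYYYRYY
YYYYYYK
YYYYYYR
YYYYKYY
After op 5 paint(6,1,K):
YYYYYYW
YYYYRYY
WYYYRYY
YYYYRYY
YYYYYYK
YYYYYYR
YKYYKYY
After op 6 paint(6,5,R):
YYYYYYW
YYYYRYY
WYYYRYY
YYYYRYY
YYYYYYK
YYYYYYR
YKYYKRY
After op 7 fill(1,2,B) [38 cells changed]:
BBBBBBW
BBBBRBB
WBBBRBB
BBBBRBB
BBBBBBK
BBBBBBR
BKBBKRY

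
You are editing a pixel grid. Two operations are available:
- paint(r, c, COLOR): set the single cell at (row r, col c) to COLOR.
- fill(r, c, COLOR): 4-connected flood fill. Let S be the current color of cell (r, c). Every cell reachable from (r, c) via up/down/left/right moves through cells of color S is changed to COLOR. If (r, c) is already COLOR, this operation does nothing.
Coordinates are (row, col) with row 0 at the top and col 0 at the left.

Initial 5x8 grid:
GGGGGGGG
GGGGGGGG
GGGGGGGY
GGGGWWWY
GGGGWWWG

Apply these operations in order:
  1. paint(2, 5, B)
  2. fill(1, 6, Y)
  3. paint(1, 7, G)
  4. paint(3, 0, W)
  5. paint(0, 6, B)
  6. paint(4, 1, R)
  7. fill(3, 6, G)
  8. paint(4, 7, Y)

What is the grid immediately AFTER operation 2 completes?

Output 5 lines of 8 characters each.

Answer: YYYYYYYY
YYYYYYYY
YYYYYBYY
YYYYWWWY
YYYYWWWG

Derivation:
After op 1 paint(2,5,B):
GGGGGGGG
GGGGGGGG
GGGGGBGY
GGGGWWWY
GGGGWWWG
After op 2 fill(1,6,Y) [30 cells changed]:
YYYYYYYY
YYYYYYYY
YYYYYBYY
YYYYWWWY
YYYYWWWG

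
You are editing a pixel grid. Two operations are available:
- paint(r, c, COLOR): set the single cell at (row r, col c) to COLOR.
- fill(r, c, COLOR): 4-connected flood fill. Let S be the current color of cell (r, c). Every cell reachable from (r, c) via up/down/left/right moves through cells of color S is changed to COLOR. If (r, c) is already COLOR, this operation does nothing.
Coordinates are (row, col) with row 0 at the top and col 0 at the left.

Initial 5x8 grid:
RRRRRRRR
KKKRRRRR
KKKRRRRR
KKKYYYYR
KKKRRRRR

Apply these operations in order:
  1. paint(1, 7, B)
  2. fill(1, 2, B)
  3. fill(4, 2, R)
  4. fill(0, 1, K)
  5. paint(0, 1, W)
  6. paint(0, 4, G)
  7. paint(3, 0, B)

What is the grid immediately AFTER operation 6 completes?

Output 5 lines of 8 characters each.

After op 1 paint(1,7,B):
RRRRRRRR
KKKRRRRB
KKKRRRRR
KKKYYYYR
KKKRRRRR
After op 2 fill(1,2,B) [12 cells changed]:
RRRRRRRR
BBBRRRRB
BBBRRRRR
BBBYYYYR
BBBRRRRR
After op 3 fill(4,2,R) [12 cells changed]:
RRRRRRRR
RRRRRRRB
RRRRRRRR
RRRYYYYR
RRRRRRRR
After op 4 fill(0,1,K) [35 cells changed]:
KKKKKKKK
KKKKKKKB
KKKKKKKK
KKKYYYYK
KKKKKKKK
After op 5 paint(0,1,W):
KWKKKKKK
KKKKKKKB
KKKKKKKK
KKKYYYYK
KKKKKKKK
After op 6 paint(0,4,G):
KWKKGKKK
KKKKKKKB
KKKKKKKK
KKKYYYYK
KKKKKKKK

Answer: KWKKGKKK
KKKKKKKB
KKKKKKKK
KKKYYYYK
KKKKKKKK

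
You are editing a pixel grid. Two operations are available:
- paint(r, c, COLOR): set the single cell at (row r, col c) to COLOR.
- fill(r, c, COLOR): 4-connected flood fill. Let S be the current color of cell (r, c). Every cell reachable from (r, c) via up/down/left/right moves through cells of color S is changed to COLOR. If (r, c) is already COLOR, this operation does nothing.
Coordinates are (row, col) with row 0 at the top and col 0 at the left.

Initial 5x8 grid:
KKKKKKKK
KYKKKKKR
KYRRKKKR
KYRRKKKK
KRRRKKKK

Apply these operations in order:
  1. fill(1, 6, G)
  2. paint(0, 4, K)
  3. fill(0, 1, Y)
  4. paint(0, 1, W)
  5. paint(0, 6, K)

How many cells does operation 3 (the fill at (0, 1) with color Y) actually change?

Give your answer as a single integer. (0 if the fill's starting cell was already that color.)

After op 1 fill(1,6,G) [28 cells changed]:
GGGGGGGG
GYGGGGGR
GYRRGGGR
GYRRGGGG
GRRRGGGG
After op 2 paint(0,4,K):
GGGGKGGG
GYGGGGGR
GYRRGGGR
GYRRGGGG
GRRRGGGG
After op 3 fill(0,1,Y) [27 cells changed]:
YYYYKYYY
YYYYYYYR
YYRRYYYR
YYRRYYYY
YRRRYYYY

Answer: 27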